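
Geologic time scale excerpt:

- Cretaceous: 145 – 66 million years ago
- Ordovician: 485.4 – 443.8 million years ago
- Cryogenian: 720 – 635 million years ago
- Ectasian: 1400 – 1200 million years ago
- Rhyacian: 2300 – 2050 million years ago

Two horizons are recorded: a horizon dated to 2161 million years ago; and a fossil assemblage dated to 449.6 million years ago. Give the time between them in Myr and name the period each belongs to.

1711.4 million years apart; the first in the Rhyacian, the second in the Ordovician

Elapsed time: 2161 − 449.6 = 1711.4 Myr.
2161 Ma lies within 2300–2050 Ma: Rhyacian.
449.6 Ma lies within 485.4–443.8 Ma: Ordovician.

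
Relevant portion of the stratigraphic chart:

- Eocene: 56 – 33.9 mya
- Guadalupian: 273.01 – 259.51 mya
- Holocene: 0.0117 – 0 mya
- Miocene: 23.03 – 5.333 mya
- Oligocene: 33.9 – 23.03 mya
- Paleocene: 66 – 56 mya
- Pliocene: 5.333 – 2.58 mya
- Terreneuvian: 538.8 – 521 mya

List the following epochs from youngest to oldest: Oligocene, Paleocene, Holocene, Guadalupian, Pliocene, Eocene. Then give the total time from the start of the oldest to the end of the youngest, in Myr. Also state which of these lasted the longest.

From the excerpt: Oligocene 33.9–23.03; Paleocene 66–56; Holocene 0.0117–0; Guadalupian 273.01–259.51; Pliocene 5.333–2.58; Eocene 56–33.9 (Ma).
Larger Ma is earlier, so the oldest is Guadalupian and the youngest is Holocene; youngest to oldest: Holocene, Pliocene, Oligocene, Eocene, Paleocene, Guadalupian.
Oldest start 273.01 minus youngest end 0 gives 273.01 Myr overall.
Individual lengths (start − end): Guadalupian 13.5; Paleocene 10; Eocene 22.1; Pliocene 2.753; Holocene 0.0117; Oligocene 10.87. The largest is Eocene at 22.1 Myr.

Holocene → Pliocene → Oligocene → Eocene → Paleocene → Guadalupian; total span 273.01 Myr; longest is Eocene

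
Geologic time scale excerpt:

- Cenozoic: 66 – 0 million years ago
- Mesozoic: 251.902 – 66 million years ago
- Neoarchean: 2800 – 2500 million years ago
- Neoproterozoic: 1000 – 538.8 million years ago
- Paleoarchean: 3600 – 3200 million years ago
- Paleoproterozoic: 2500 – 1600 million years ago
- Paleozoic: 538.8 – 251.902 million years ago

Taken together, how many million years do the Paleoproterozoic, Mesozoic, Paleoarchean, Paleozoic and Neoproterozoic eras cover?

Each duration: Paleoproterozoic = 900; Mesozoic = 185.902; Paleoarchean = 400; Paleozoic = 286.898; Neoproterozoic = 461.2.
Sum: 900 + 185.902 + 400 + 286.898 + 461.2 = 2234 Myr.

2234 million years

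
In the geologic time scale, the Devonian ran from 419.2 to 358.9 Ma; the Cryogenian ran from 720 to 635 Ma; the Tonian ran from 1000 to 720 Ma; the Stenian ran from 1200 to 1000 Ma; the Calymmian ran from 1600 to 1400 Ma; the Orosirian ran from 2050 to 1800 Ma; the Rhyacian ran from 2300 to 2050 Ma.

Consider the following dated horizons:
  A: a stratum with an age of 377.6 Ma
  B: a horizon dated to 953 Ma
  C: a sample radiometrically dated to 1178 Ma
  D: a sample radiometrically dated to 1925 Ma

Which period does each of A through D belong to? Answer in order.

Match each age against the start–end ranges in the excerpt: A = 377.6 Ma → Devonian (419.2–358.9); B = 953 Ma → Tonian (1000–720); C = 1178 Ma → Stenian (1200–1000); D = 1925 Ma → Orosirian (2050–1800).

A — Devonian; B — Tonian; C — Stenian; D — Orosirian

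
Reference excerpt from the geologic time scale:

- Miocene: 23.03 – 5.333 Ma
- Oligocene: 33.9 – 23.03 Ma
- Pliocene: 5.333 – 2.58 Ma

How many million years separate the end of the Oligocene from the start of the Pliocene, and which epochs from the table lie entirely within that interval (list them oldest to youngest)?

End of Oligocene = 23.03 Ma; start of Pliocene = 5.333 Ma.
Gap = 23.03 − 5.333 = 17.697 Myr.
Epochs wholly inside 23.03–5.333 Ma: Miocene (23.03–5.333).

17.697 million years; Miocene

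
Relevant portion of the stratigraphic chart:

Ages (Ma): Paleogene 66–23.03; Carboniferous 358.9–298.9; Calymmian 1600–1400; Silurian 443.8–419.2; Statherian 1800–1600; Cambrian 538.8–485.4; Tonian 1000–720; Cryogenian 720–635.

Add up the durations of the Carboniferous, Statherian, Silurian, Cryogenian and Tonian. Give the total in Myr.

Duration is start − end for each: (358.9 − 298.9) + (1800 − 1600) + (443.8 − 419.2) + (720 − 635) + (1000 − 720).
That is 60 + 200 + 24.6 + 85 + 280, which totals 649.6 million years.

649.6 million years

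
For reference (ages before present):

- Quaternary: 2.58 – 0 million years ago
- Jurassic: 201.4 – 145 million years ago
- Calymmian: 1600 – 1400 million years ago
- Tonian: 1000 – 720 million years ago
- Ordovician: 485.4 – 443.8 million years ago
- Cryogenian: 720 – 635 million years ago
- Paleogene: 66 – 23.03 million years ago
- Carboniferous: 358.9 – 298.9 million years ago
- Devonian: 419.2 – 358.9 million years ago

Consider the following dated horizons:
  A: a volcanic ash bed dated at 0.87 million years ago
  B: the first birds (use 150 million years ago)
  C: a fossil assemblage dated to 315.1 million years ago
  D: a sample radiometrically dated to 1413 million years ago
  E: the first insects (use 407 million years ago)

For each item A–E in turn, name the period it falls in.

A — Quaternary; B — Jurassic; C — Carboniferous; D — Calymmian; E — Devonian

Match each age against the start–end ranges in the excerpt: A = 0.87 Ma → Quaternary (2.58–0); B = 150 Ma → Jurassic (201.4–145); C = 315.1 Ma → Carboniferous (358.9–298.9); D = 1413 Ma → Calymmian (1600–1400); E = 407 Ma → Devonian (419.2–358.9).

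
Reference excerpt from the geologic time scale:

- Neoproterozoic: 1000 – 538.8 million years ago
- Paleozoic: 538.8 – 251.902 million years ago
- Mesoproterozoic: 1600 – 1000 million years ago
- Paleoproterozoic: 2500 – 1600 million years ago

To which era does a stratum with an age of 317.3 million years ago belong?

317.3 Ma lies between 538.8 and 251.902 Ma, so it falls in the Paleozoic.

Paleozoic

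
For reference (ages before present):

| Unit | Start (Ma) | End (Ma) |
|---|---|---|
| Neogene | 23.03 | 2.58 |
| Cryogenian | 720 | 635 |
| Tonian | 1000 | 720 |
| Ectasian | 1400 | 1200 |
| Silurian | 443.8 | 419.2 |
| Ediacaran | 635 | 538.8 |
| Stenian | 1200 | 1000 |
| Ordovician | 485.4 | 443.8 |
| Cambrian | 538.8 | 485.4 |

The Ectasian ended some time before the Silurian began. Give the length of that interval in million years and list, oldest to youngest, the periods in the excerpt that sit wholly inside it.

756.2 million years; Stenian, Tonian, Cryogenian, Ediacaran, Cambrian, Ordovician

End of Ectasian = 1200 Ma; start of Silurian = 443.8 Ma.
Gap = 1200 − 443.8 = 756.2 Myr.
Periods wholly inside 1200–443.8 Ma: Stenian (1200–1000), Tonian (1000–720), Cryogenian (720–635), Ediacaran (635–538.8), Cambrian (538.8–485.4), Ordovician (485.4–443.8).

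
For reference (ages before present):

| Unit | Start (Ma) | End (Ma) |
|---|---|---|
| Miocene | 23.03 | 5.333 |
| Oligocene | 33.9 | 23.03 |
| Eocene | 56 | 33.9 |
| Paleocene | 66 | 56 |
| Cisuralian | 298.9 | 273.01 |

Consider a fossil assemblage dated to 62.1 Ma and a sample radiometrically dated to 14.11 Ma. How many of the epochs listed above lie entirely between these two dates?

2

The older date is 62.1 Ma and the younger is 14.11 Ma.
Epochs with start < 62.1 and end > 14.11 Ma: Eocene (56–33.9), Oligocene (33.9–23.03).
That is 2 complete epochs.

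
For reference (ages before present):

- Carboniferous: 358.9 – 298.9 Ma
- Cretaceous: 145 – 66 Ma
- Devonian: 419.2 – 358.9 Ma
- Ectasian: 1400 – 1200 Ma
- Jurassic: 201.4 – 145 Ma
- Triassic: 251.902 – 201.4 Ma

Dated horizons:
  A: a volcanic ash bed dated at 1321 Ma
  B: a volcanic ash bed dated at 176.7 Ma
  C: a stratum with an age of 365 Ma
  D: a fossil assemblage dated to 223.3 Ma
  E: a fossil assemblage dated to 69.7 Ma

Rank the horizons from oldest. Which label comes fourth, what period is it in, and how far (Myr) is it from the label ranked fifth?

Sorted oldest-first by Ma: A (1321), C (365), D (223.3), B (176.7), E (69.7).
The fourth oldest is B at 176.7 Ma, which lies in 201.4–145 Ma: the Jurassic.
The fifth oldest is E at 69.7 Ma; separation = |176.7 − 69.7| = 107 Myr.

B, in the Jurassic; 107 million years to E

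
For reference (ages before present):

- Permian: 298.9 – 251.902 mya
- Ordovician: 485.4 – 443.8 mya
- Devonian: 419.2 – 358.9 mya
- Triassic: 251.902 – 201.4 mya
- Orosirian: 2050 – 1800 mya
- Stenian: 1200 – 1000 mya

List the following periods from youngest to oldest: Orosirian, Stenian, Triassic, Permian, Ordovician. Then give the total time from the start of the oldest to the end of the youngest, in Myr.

From the excerpt: Orosirian 2050–1800; Stenian 1200–1000; Triassic 251.902–201.4; Permian 298.9–251.902; Ordovician 485.4–443.8 (Ma).
Larger Ma is earlier, so the oldest is Orosirian and the youngest is Triassic; youngest to oldest: Triassic, Permian, Ordovician, Stenian, Orosirian.
Oldest start 2050 minus youngest end 201.4 gives 1848.6 Myr overall.

Triassic → Permian → Ordovician → Stenian → Orosirian; total span 1848.6 Myr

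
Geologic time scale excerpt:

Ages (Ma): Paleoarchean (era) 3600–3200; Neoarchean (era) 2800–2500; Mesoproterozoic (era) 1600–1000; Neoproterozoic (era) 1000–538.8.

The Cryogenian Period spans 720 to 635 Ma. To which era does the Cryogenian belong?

Neoproterozoic

The Cryogenian (720–635 Ma) lies entirely within 1000–538.8 Ma, the Neoproterozoic Era.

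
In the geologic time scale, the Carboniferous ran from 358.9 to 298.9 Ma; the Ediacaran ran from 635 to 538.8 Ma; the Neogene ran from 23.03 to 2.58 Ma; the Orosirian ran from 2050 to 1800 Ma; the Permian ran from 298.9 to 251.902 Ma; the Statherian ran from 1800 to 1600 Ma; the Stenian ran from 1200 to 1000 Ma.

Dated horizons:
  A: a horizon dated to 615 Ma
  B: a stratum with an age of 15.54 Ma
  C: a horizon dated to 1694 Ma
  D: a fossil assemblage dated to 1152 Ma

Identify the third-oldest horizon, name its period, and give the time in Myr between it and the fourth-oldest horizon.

Larger Ma means older, so oldest first: C 1694 > D 1152 > A 615 > B 15.54.
Counting 3 along gives A (615 Ma); the excerpt puts that inside the Ediacaran, 635–538.8 Ma.
Next in line is B (15.54 Ma), and 615 − 15.54 = 599.46 Myr.

A, in the Ediacaran; 599.46 million years to B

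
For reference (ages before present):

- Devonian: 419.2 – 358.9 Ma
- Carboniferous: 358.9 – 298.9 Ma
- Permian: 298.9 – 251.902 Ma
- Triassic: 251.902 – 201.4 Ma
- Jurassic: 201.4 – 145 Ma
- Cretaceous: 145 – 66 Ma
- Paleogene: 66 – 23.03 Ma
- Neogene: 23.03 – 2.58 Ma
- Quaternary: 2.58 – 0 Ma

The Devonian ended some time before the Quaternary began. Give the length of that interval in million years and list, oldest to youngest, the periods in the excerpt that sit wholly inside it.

End of Devonian = 358.9 Ma; start of Quaternary = 2.58 Ma.
Gap = 358.9 − 2.58 = 356.32 Myr.
Periods wholly inside 358.9–2.58 Ma: Carboniferous (358.9–298.9), Permian (298.9–251.902), Triassic (251.902–201.4), Jurassic (201.4–145), Cretaceous (145–66), Paleogene (66–23.03), Neogene (23.03–2.58).

356.32 million years; Carboniferous, Permian, Triassic, Jurassic, Cretaceous, Paleogene, Neogene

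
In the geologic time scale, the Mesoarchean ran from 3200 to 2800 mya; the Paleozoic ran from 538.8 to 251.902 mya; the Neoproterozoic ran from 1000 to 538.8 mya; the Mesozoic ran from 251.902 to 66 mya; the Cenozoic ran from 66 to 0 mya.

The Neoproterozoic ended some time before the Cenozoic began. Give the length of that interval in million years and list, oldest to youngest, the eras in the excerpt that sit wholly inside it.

472.8 million years; Paleozoic, Mesozoic

The Neoproterozoic closes at 538.8 Ma and the Cenozoic opens at 66 Ma, so the interval is 538.8 − 66 = 472.8 Myr.
An era fits inside if it starts at or after 538.8 Ma and ends at or before 66 Ma; oldest first that gives Paleozoic, Mesozoic.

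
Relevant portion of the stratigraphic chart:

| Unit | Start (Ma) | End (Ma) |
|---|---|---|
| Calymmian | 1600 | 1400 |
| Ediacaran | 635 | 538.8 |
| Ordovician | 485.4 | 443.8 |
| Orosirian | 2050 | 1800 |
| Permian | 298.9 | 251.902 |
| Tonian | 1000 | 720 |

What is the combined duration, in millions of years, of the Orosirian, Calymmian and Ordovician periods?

Each duration: Orosirian = 250; Calymmian = 200; Ordovician = 41.6.
Sum: 250 + 200 + 41.6 = 491.6 Myr.

491.6 million years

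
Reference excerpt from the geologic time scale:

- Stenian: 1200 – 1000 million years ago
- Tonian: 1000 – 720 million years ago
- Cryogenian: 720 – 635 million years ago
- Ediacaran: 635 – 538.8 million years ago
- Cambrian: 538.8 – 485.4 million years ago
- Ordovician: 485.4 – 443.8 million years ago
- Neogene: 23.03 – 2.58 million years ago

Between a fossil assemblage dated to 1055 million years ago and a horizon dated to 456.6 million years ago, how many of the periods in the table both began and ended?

1055 Ma sits inside the Stenian (1200–1000) and 456.6 Ma inside the Ordovician (485.4–443.8); neither of those is wholly between the two dates.
The listed periods lying completely between them are Tonian, Cryogenian, Ediacaran, Cambrian — 4 in all.

4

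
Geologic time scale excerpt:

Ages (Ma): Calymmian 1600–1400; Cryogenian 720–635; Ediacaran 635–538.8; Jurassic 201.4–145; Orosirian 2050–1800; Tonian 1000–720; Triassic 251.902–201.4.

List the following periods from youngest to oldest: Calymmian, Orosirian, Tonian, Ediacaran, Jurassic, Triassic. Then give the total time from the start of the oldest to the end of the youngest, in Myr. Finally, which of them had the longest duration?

Start ages (Ma): Orosirian 2050, Calymmian 1600, Tonian 1000, Ediacaran 635, Triassic 251.902, Jurassic 201.4.
Ordered youngest to oldest: Jurassic, Triassic, Ediacaran, Tonian, Calymmian, Orosirian.
Span = 2050 − 145 = 1905 Myr.
Durations: Jurassic 56.4, Tonian 280, Calymmian 200, Triassic 50.502, Orosirian 250, Ediacaran 96.2 → longest is Tonian (280 Myr).

Jurassic, Triassic, Ediacaran, Tonian, Calymmian, Orosirian; total span 1905 Myr; longest is Tonian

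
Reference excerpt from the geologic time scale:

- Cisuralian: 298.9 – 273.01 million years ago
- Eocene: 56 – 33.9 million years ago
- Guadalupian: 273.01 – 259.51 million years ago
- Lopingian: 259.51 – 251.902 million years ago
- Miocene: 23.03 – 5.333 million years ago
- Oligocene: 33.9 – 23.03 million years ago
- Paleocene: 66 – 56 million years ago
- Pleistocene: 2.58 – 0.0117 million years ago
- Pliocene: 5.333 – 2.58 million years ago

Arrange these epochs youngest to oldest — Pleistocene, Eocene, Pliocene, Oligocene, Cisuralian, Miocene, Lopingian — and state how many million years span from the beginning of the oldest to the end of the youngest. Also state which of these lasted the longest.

Pleistocene → Pliocene → Miocene → Oligocene → Eocene → Lopingian → Cisuralian; total span 298.8883 Myr; longest is Cisuralian

Start ages (Ma): Cisuralian 298.9, Lopingian 259.51, Eocene 56, Oligocene 33.9, Miocene 23.03, Pliocene 5.333, Pleistocene 2.58.
Ordered youngest to oldest: Pleistocene, Pliocene, Miocene, Oligocene, Eocene, Lopingian, Cisuralian.
Span = 298.9 − 0.0117 = 298.8883 Myr.
Durations: Miocene 17.697, Pliocene 2.753, Cisuralian 25.89, Eocene 22.1, Lopingian 7.608, Oligocene 10.87, Pleistocene 2.5683 → longest is Cisuralian (25.89 Myr).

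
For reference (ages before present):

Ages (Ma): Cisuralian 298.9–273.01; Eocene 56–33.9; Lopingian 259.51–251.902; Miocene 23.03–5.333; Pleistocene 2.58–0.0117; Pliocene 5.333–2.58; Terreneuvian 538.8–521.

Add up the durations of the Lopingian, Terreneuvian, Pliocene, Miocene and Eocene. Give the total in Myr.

67.958 million years

Duration is start − end for each: (259.51 − 251.902) + (538.8 − 521) + (5.333 − 2.58) + (23.03 − 5.333) + (56 − 33.9).
That is 7.608 + 17.8 + 2.753 + 17.697 + 22.1, which totals 67.958 million years.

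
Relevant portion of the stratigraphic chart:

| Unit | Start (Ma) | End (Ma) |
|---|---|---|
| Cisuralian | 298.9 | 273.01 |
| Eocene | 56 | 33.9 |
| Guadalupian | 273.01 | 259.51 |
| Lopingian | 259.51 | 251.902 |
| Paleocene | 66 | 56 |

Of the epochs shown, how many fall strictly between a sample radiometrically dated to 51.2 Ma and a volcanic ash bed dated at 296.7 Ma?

296.7 Ma sits inside the Cisuralian (298.9–273.01) and 51.2 Ma inside the Eocene (56–33.9); neither of those is wholly between the two dates.
The listed epochs lying completely between them are Guadalupian, Lopingian, Paleocene — 3 in all.

3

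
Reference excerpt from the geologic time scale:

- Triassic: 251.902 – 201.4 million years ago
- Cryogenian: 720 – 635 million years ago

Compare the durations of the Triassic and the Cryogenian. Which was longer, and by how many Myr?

Cryogenian, by 34.498 million years

Triassic: 251.902 − 201.4 = 50.502 Myr.
Cryogenian: 720 − 635 = 85 Myr.
Difference: 85 − 50.502 = 34.498 Myr, so the Cryogenian was longer.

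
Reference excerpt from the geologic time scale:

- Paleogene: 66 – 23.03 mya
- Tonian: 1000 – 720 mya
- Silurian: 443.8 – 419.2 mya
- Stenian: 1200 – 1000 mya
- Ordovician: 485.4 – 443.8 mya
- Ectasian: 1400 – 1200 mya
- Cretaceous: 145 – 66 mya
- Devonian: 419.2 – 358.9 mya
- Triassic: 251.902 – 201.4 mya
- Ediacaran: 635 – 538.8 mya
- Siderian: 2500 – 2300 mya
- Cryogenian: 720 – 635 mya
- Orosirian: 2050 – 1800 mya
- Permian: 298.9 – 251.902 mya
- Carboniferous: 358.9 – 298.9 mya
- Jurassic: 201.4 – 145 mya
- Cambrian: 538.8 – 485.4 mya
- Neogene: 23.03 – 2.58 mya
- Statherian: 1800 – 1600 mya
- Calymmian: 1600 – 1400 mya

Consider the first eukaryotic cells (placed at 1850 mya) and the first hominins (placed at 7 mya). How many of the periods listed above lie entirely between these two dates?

17

The older date is 1850 Ma and the younger is 7 Ma.
Periods with start < 1850 and end > 7 Ma: Statherian (1800–1600), Calymmian (1600–1400), Ectasian (1400–1200), Stenian (1200–1000), Tonian (1000–720), Cryogenian (720–635), Ediacaran (635–538.8), Cambrian (538.8–485.4), Ordovician (485.4–443.8), Silurian (443.8–419.2), Devonian (419.2–358.9), Carboniferous (358.9–298.9), Permian (298.9–251.902), Triassic (251.902–201.4), Jurassic (201.4–145), Cretaceous (145–66), Paleogene (66–23.03).
That is 17 complete periods.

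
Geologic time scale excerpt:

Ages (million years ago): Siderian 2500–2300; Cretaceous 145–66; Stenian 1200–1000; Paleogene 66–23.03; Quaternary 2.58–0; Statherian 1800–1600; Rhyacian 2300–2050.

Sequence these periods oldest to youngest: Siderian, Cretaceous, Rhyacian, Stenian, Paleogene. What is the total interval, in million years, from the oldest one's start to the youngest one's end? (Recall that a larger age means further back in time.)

From the excerpt: Siderian 2500–2300; Cretaceous 145–66; Rhyacian 2300–2050; Stenian 1200–1000; Paleogene 66–23.03 (Ma).
Larger Ma is earlier, so the oldest is Siderian and the youngest is Paleogene; oldest to youngest: Siderian, Rhyacian, Stenian, Cretaceous, Paleogene.
Oldest start 2500 minus youngest end 23.03 gives 2476.97 Myr overall.

Siderian, Rhyacian, Stenian, Cretaceous, Paleogene; total span 2476.97 Myr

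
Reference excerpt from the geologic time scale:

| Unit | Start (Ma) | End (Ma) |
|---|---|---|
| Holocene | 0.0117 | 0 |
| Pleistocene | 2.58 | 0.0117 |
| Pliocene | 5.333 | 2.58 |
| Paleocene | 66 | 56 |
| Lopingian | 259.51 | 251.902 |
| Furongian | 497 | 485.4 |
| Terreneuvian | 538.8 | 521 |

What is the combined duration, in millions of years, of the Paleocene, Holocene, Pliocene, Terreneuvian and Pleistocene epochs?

Duration is start − end for each: (66 − 56) + (0.0117 − 0) + (5.333 − 2.58) + (538.8 − 521) + (2.58 − 0.0117).
That is 10 + 0.0117 + 2.753 + 17.8 + 2.5683, which totals 33.133 million years.

33.133 million years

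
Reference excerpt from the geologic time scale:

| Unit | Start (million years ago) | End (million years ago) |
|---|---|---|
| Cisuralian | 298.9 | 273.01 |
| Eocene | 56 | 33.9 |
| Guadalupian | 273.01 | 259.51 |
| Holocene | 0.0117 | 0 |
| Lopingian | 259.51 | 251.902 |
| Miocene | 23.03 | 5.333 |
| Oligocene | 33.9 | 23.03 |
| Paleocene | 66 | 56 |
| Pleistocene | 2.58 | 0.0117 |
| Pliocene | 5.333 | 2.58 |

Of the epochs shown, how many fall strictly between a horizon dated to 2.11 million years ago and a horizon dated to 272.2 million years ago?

272.2 Ma sits inside the Guadalupian (273.01–259.51) and 2.11 Ma inside the Pleistocene (2.58–0.0117); neither of those is wholly between the two dates.
The listed epochs lying completely between them are Lopingian, Paleocene, Eocene, Oligocene, Miocene, Pliocene — 6 in all.

6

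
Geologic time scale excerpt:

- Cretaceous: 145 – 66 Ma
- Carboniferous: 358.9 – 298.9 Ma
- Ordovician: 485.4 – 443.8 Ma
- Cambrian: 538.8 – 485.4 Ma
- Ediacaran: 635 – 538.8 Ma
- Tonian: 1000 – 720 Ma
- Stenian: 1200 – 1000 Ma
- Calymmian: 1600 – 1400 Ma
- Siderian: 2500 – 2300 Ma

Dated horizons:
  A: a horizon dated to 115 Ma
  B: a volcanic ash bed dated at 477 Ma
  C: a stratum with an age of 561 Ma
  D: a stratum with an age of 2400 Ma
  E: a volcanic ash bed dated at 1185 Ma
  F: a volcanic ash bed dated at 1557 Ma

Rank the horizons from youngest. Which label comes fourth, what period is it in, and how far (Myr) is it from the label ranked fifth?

Smaller Ma means younger, so youngest first: A 115 < B 477 < C 561 < E 1185 < F 1557 < D 2400.
Counting 4 along gives E (1185 Ma); the excerpt puts that inside the Stenian, 1200–1000 Ma.
Next in line is F (1557 Ma), and 1557 − 1185 = 372 Myr.

E, in the Stenian; 372 million years to F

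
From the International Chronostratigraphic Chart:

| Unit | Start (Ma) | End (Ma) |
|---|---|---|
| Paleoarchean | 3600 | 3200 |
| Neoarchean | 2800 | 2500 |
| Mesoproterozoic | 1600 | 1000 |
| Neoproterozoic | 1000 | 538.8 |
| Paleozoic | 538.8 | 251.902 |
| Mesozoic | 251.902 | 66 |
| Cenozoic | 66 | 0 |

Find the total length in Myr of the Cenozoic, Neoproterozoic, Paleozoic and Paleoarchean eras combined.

Duration is start − end for each: (66 − 0) + (1000 − 538.8) + (538.8 − 251.902) + (3600 − 3200).
That is 66 + 461.2 + 286.898 + 400, which totals 1214.098 million years.

1214.098 million years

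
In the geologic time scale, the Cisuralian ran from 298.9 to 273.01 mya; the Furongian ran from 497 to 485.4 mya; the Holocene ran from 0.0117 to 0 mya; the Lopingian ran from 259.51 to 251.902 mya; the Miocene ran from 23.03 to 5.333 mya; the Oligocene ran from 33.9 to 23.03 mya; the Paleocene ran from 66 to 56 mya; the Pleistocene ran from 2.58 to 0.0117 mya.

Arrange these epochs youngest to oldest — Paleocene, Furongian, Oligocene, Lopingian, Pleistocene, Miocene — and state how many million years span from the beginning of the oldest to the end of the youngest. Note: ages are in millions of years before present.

Pleistocene, Miocene, Oligocene, Paleocene, Lopingian, Furongian; total span 496.9883 Myr

Start ages (Ma): Furongian 497, Lopingian 259.51, Paleocene 66, Oligocene 33.9, Miocene 23.03, Pleistocene 2.58.
Ordered youngest to oldest: Pleistocene, Miocene, Oligocene, Paleocene, Lopingian, Furongian.
Span = 497 − 0.0117 = 496.9883 Myr.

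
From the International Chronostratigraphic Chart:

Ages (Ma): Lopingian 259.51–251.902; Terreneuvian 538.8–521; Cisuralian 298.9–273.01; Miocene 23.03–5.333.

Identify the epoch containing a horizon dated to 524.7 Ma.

Terreneuvian

524.7 Ma lies between 538.8 and 521 Ma, so it falls in the Terreneuvian.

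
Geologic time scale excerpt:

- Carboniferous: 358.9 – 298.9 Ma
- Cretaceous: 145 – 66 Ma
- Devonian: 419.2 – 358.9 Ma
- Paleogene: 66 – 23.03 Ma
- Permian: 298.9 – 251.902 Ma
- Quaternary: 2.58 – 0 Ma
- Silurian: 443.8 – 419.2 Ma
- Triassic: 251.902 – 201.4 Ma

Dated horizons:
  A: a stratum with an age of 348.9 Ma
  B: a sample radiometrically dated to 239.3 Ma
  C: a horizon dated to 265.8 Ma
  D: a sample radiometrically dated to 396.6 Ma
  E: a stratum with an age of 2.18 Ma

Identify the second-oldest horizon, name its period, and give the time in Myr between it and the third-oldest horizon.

A, in the Carboniferous; 83.1 million years to C

Larger Ma means older, so oldest first: D 396.6 > A 348.9 > C 265.8 > B 239.3 > E 2.18.
Counting 2 along gives A (348.9 Ma); the excerpt puts that inside the Carboniferous, 358.9–298.9 Ma.
Next in line is C (265.8 Ma), and 348.9 − 265.8 = 83.1 Myr.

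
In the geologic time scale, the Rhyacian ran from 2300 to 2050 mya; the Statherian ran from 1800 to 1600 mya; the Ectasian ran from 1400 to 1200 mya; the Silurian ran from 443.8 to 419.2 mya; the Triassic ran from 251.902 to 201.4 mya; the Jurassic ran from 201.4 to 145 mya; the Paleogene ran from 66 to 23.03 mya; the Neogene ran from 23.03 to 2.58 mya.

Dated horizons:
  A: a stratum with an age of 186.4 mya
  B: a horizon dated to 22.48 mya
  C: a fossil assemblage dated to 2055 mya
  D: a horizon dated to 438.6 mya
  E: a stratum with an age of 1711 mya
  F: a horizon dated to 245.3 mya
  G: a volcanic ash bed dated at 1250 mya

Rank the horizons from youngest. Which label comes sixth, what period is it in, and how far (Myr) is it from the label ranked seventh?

Sorted youngest-first by Ma: B (22.48), A (186.4), F (245.3), D (438.6), G (1250), E (1711), C (2055).
The sixth youngest is E at 1711 Ma, which lies in 1800–1600 Ma: the Statherian.
The seventh youngest is C at 2055 Ma; separation = |1711 − 2055| = 344 Myr.

E, in the Statherian; 344 million years to C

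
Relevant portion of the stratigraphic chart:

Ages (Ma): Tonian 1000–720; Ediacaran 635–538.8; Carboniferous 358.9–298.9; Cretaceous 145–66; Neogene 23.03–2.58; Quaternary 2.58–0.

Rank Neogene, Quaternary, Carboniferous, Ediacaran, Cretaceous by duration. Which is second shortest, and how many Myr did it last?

Neogene, 20.45 million years

Start − end for each: Neogene 23.03 − 2.58 = 20.45; Quaternary 2.58 − 0 = 2.58; Carboniferous 358.9 − 298.9 = 60; Ediacaran 635 − 538.8 = 96.2; Cretaceous 145 − 66 = 79.
Ranking these from shortest: Quaternary < Neogene < Carboniferous < Cretaceous < Ediacaran.
Position 2 in that ranking is Neogene, which lasted 20.45 Myr.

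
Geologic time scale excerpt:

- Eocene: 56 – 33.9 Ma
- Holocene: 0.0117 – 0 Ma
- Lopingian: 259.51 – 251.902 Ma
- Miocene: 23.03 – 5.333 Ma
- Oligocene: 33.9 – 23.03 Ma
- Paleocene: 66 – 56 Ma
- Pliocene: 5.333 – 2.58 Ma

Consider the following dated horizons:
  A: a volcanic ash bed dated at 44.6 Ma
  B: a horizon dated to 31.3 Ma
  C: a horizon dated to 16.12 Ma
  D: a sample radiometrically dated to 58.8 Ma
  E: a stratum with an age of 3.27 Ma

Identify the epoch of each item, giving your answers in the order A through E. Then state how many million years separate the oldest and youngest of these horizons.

A — Eocene; B — Oligocene; C — Miocene; D — Paleocene; E — Pliocene; span 55.53 million years

Match each age against the start–end ranges in the excerpt: A = 44.6 Ma → Eocene (56–33.9); B = 31.3 Ma → Oligocene (33.9–23.03); C = 16.12 Ma → Miocene (23.03–5.333); D = 58.8 Ma → Paleocene (66–56); E = 3.27 Ma → Pliocene (5.333–2.58).
The largest age is 58.8 Ma and the smallest is 3.27 Ma; their difference is 55.53 Myr.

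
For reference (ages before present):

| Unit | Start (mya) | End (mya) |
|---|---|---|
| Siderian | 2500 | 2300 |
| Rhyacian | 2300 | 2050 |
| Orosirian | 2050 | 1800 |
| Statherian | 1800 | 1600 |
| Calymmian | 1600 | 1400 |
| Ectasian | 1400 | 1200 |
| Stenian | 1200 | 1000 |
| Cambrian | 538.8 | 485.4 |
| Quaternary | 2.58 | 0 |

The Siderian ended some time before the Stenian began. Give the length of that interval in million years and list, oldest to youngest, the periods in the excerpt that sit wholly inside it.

End of Siderian = 2300 Ma; start of Stenian = 1200 Ma.
Gap = 2300 − 1200 = 1100 Myr.
Periods wholly inside 2300–1200 Ma: Rhyacian (2300–2050), Orosirian (2050–1800), Statherian (1800–1600), Calymmian (1600–1400), Ectasian (1400–1200).

1100 million years; Rhyacian, Orosirian, Statherian, Calymmian, Ectasian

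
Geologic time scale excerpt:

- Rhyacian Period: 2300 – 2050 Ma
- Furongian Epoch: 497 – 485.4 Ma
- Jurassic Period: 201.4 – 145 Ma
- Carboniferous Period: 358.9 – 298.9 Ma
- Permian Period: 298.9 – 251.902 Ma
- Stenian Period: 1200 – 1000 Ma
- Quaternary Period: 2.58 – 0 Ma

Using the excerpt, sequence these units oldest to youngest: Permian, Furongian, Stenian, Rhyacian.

Sorting by start age (descending Ma, since larger Ma = older): Rhyacian began 2300, Stenian began 1200, Furongian began 497, Permian began 298.9.

Rhyacian → Stenian → Furongian → Permian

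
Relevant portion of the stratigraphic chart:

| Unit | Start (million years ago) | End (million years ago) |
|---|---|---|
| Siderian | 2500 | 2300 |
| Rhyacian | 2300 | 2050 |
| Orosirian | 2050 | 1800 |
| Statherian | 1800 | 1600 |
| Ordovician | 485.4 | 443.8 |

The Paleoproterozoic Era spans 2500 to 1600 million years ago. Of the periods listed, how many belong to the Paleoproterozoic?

Periods inside 2500–1600 Ma: Siderian, Rhyacian, Orosirian, Statherian — 4 in total.

4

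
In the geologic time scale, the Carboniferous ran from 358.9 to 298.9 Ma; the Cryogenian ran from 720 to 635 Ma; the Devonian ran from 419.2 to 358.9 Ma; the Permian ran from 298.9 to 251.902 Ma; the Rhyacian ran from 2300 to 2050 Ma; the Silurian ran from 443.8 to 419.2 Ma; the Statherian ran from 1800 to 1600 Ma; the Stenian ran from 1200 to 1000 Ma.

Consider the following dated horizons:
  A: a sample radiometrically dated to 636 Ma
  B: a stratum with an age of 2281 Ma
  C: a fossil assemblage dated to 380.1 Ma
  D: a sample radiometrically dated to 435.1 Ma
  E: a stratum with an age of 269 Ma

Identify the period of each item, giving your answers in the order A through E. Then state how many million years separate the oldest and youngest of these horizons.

A — Cryogenian; B — Rhyacian; C — Devonian; D — Silurian; E — Permian; span 2012 million years

A: 636 Ma lies in 720–635 Ma, so Cryogenian.
B: 2281 Ma lies in 2300–2050 Ma, so Rhyacian.
C: 380.1 Ma lies in 419.2–358.9 Ma, so Devonian.
D: 435.1 Ma lies in 443.8–419.2 Ma, so Silurian.
E: 269 Ma lies in 298.9–251.902 Ma, so Permian.
Oldest = 2281 Ma, youngest = 269 Ma → span 2012 Myr.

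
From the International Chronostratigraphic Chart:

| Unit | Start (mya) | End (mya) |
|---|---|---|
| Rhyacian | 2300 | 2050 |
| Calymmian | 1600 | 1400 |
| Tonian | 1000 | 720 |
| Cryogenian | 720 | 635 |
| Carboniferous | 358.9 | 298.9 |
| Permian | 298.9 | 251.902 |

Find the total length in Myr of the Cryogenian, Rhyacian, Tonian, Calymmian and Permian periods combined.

Duration is start − end for each: (720 − 635) + (2300 − 2050) + (1000 − 720) + (1600 − 1400) + (298.9 − 251.902).
That is 85 + 250 + 280 + 200 + 46.998, which totals 861.998 million years.

861.998 million years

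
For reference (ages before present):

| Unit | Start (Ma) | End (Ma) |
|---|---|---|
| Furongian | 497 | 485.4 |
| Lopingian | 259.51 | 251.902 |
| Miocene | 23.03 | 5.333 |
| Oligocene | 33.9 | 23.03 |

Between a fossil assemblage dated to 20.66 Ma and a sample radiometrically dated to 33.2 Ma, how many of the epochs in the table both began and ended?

0

The older date is 33.2 Ma and the younger is 20.66 Ma.
No epoch both begins after 33.2 Ma and ends before 20.66 Ma, so the count is 0.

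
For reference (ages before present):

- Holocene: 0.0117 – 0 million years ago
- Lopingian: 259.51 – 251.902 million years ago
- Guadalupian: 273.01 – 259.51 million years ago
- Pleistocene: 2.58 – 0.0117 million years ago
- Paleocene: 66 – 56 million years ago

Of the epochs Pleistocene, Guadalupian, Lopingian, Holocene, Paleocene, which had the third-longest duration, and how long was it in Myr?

Lopingian, 7.608 million years

Durations: Pleistocene 2.5683; Guadalupian 13.5; Lopingian 7.608; Holocene 0.0117; Paleocene 10 Myr.
Sorted longest-first: Guadalupian (13.5), Paleocene (10), Lopingian (7.608), Pleistocene (2.5683), Holocene (0.0117).
The third longest is Lopingian at 7.608 Myr.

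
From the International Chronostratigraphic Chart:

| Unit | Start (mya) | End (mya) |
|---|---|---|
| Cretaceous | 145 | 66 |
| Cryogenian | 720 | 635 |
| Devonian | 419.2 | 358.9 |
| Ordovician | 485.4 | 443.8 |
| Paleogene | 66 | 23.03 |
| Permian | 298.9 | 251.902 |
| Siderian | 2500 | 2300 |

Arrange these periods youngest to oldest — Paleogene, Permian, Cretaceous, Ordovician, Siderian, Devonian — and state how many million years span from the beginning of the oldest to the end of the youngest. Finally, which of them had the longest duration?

From the excerpt: Paleogene 66–23.03; Permian 298.9–251.902; Cretaceous 145–66; Ordovician 485.4–443.8; Siderian 2500–2300; Devonian 419.2–358.9 (Ma).
Larger Ma is earlier, so the oldest is Siderian and the youngest is Paleogene; youngest to oldest: Paleogene, Cretaceous, Permian, Devonian, Ordovician, Siderian.
Oldest start 2500 minus youngest end 23.03 gives 2476.97 Myr overall.
Individual lengths (start − end): Cretaceous 79; Ordovician 41.6; Permian 46.998; Devonian 60.3; Paleogene 42.97; Siderian 200. The largest is Siderian at 200 Myr.

Paleogene, Cretaceous, Permian, Devonian, Ordovician, Siderian; total span 2476.97 Myr; longest is Siderian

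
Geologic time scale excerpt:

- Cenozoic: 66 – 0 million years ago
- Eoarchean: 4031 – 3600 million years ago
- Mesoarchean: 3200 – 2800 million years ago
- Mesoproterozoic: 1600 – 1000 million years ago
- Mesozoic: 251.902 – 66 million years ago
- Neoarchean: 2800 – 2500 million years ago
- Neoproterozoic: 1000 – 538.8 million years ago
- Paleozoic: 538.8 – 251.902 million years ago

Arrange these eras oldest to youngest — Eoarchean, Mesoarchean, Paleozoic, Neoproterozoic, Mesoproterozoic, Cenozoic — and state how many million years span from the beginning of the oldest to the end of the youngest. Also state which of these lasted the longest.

Eoarchean → Mesoarchean → Mesoproterozoic → Neoproterozoic → Paleozoic → Cenozoic; total span 4031 Myr; longest is Mesoproterozoic

Start ages (Ma): Eoarchean 4031, Mesoarchean 3200, Mesoproterozoic 1600, Neoproterozoic 1000, Paleozoic 538.8, Cenozoic 66.
Ordered oldest to youngest: Eoarchean, Mesoarchean, Mesoproterozoic, Neoproterozoic, Paleozoic, Cenozoic.
Span = 4031 − 0 = 4031 Myr.
Durations: Eoarchean 431, Cenozoic 66, Mesoproterozoic 600, Paleozoic 286.898, Mesoarchean 400, Neoproterozoic 461.2 → longest is Mesoproterozoic (600 Myr).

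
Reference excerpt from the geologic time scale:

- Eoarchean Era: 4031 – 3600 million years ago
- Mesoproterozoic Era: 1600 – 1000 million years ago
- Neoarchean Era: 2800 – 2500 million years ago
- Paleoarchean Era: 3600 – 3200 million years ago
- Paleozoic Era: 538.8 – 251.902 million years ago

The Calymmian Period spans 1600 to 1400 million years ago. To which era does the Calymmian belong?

The Calymmian (1600–1400 Ma) lies entirely within 1600–1000 Ma, the Mesoproterozoic Era.

Mesoproterozoic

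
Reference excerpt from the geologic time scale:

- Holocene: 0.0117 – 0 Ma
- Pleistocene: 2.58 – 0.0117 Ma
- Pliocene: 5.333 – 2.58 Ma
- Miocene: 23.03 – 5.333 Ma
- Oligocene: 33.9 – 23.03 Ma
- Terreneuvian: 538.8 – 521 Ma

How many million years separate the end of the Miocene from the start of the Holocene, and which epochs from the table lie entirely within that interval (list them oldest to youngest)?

The Miocene closes at 5.333 Ma and the Holocene opens at 0.0117 Ma, so the interval is 5.333 − 0.0117 = 5.3213 Myr.
An epoch fits inside if it starts at or after 5.333 Ma and ends at or before 0.0117 Ma; oldest first that gives Pliocene, Pleistocene.

5.3213 million years; Pliocene, Pleistocene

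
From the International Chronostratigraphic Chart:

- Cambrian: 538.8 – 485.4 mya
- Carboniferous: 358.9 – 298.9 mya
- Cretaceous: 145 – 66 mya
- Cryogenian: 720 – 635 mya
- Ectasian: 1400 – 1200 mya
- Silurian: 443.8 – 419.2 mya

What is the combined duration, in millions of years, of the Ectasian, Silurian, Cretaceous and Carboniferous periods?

363.6 million years

Each duration: Ectasian = 200; Silurian = 24.6; Cretaceous = 79; Carboniferous = 60.
Sum: 200 + 24.6 + 79 + 60 = 363.6 Myr.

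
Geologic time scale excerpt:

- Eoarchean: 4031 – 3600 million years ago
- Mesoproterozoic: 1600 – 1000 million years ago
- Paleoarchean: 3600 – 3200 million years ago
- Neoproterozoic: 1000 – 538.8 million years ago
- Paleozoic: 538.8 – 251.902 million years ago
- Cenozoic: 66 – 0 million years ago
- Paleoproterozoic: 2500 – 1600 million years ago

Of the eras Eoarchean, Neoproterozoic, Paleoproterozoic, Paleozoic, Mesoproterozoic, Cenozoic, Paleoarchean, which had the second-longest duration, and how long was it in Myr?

Start − end for each: Eoarchean 4031 − 3600 = 431; Neoproterozoic 1000 − 538.8 = 461.2; Paleoproterozoic 2500 − 1600 = 900; Paleozoic 538.8 − 251.902 = 286.898; Mesoproterozoic 1600 − 1000 = 600; Cenozoic 66 − 0 = 66; Paleoarchean 3600 − 3200 = 400.
Ranking these from longest: Paleoproterozoic > Mesoproterozoic > Neoproterozoic > Eoarchean > Paleoarchean > Paleozoic > Cenozoic.
Position 2 in that ranking is Mesoproterozoic, which lasted 600 Myr.

Mesoproterozoic, 600 million years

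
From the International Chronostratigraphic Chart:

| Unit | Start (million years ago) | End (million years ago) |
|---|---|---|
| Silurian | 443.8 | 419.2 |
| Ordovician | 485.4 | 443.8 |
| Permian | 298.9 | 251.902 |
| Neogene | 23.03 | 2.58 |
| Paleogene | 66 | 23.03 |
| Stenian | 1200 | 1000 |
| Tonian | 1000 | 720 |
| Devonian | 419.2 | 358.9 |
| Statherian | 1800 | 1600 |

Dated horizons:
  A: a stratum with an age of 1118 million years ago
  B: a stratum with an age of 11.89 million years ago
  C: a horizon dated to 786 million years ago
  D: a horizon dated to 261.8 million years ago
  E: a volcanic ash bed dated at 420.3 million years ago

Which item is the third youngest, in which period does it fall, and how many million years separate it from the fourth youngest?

E, in the Silurian; 365.7 million years to C

Sorted youngest-first by Ma: B (11.89), D (261.8), E (420.3), C (786), A (1118).
The third youngest is E at 420.3 Ma, which lies in 443.8–419.2 Ma: the Silurian.
The fourth youngest is C at 786 Ma; separation = |420.3 − 786| = 365.7 Myr.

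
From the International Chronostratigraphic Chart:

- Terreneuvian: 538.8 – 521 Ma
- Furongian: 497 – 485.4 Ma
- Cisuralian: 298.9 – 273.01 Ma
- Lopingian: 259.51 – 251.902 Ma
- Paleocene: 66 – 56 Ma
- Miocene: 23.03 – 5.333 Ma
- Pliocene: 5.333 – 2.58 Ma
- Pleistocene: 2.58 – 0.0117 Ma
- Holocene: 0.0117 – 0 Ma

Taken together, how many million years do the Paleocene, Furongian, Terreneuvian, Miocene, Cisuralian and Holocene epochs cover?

82.9987 million years

Each duration: Paleocene = 10; Furongian = 11.6; Terreneuvian = 17.8; Miocene = 17.697; Cisuralian = 25.89; Holocene = 0.0117.
Sum: 10 + 11.6 + 17.8 + 17.697 + 25.89 + 0.0117 = 82.9987 Myr.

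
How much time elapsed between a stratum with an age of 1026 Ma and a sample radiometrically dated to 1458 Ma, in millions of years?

1458 − 1026 = 432 million years.

432 million years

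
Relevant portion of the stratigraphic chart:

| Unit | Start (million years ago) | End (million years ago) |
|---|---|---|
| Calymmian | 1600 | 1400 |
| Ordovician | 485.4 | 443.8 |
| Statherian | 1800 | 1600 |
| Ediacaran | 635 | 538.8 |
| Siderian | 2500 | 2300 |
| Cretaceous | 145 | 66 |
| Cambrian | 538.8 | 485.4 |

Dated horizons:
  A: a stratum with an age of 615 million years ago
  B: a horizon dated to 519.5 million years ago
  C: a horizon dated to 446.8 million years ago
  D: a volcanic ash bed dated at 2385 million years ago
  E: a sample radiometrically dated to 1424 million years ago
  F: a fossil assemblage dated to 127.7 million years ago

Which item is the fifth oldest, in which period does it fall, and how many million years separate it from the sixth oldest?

Sorted oldest-first by Ma: D (2385), E (1424), A (615), B (519.5), C (446.8), F (127.7).
The fifth oldest is C at 446.8 Ma, which lies in 485.4–443.8 Ma: the Ordovician.
The sixth oldest is F at 127.7 Ma; separation = |446.8 − 127.7| = 319.1 Myr.

C, in the Ordovician; 319.1 million years to F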